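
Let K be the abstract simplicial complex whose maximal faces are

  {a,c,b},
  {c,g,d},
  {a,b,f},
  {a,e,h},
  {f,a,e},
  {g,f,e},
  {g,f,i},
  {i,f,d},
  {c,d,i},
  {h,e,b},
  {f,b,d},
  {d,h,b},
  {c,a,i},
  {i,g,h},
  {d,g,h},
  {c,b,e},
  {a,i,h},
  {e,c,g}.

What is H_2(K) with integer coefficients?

Take the total order a < b < c < d < e < f < g < h < i on the vertex set. Then K (dimension 2) consists of the simplices:

  0-simplices (9): a, b, c, d, e, f, g, h, i
  1-simplices (27): ab, ac, ae, af, ah, ai, bc, bd, be, bf, bh, cd, ce, cg, ci, df, dg, dh, di, ef, eg, eh, fg, fi, gh, gi, hi
  2-simplices (18): abc, abf, aci, aef, aeh, ahi, bce, bdf, bdh, beh, cdg, cdi, ceg, dfi, dgh, efg, fgi, ghi

so the chain groups are C_0 ≅ Z^9, C_1 ≅ Z^27, C_2 ≅ Z^18.

∂_1: C_1 → C_0 is given by ∂[p,q] = [q] − [p]. For instance
  ∂ab = b − a.
This gives a 9×27 integer matrix of rank 8; reducing to Smith normal form yields diagonal entries (1,1,1,1,1,1,1,1).

∂_2: C_2 → C_1 sends each 2-simplex [p,q,r] to [q,r] − [p,r] + [p,q]. For instance
  ∂cdi = di − ci + cd,
  ∂ahi = hi − ai + ah.
As a 27×18 matrix over Z this has rank 18, with invariant factors (1,1,1,1,1,1,1,1,1,1,1,1,1,1,1,1,1,2).

Now H_k = ker ∂_k / im ∂_{k+1}, so:

  H_2: rank ker ∂_2 − rank ∂_3 = (18 − 18) − 0 = 0, and there is no ∂_3, so H_2 ≅ 0.

H_2 = 0.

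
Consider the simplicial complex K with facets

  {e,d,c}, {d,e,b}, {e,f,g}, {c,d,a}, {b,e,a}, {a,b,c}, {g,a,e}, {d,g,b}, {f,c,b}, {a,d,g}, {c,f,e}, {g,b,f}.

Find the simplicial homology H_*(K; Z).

H_0 ≅ Z,  H_1 ≅ Z/2,  H_2 = 0.

K has 7 vertices, 18 edges, 12 triangles.
rank ∂_0 = 0, rank ∂_1 = 6 ⇒ b_0 = 7 − 0 − 6 = 1; all invariant factors of ∂_1 are 1 so no torsion. So H_0 = Z.
rank ∂_1 = 6, rank ∂_2 = 12 ⇒ b_1 = 18 − 6 − 12 = 0; ∂_2 has invariant factor(s) [2] giving torsion. So H_1 = Z/2.
rank ∂_2 = 12, rank ∂_3 = 0 ⇒ b_2 = 12 − 12 − 0 = 0. So H_2 = 0.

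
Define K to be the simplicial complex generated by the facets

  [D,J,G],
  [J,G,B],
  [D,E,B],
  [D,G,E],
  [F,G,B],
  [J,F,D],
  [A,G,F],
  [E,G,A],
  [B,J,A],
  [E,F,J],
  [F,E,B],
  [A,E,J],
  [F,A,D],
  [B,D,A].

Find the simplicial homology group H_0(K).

K has 7 vertices, 21 edges, 14 triangles.
rank ∂_0 = 0, rank ∂_1 = 6 ⇒ b_0 = 7 − 0 − 6 = 1; all invariant factors of ∂_1 are 1 so no torsion. So H_0 ≅ Z.

H_0 = Z.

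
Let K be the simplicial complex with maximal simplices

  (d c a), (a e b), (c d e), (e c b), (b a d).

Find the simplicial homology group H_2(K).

Order the vertices as a < b < c < d < e. Listing each simplex with vertices in this order, K has dimension 2 with simplices:

  0-simplices (5): a, b, c, d, e
  1-simplices (10): ab, ac, ad, ae, bc, bd, be, cd, ce, de
  2-simplices (5): abd, abe, acd, bce, cde

so the chain groups are C_0 ≅ Z^5, C_1 ≅ Z^10, C_2 ≅ Z^5.

The boundary map ∂_1: C_1 → C_0 is given by ∂[p,q] = [q] − [p].
The 5×10 boundary matrix has rank 4 and Smith normal form diag(1,1,1,1).

Boundary ∂_2: C_2 → C_1 maps a triangle to the signed sum of its edges. For instance
  ∂acd = cd − ad + ac,
  ∂cde = de − ce + cd.
The 10×5 boundary matrix has rank 5 and Smith normal form diag(1,1,1,1,1).

Reading off H_k = ker ∂_k / im ∂_{k+1}:

  H_2: rank ker ∂_2 − rank ∂_3 = (5 − 5) − 0 = 0, and there is no ∂_3, so H_2 ≅ 0.

H_2 ≅ 0.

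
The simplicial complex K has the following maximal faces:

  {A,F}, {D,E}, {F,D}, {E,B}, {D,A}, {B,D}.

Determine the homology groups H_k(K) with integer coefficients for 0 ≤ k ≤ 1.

We work with the vertex ordering A < B < D < E < F. The simplices of K, each written with vertices in increasing order, are:

  0-simplices (5): A, B, D, E, F
  1-simplices (6): AD, AF, BD, BE, DE, DF

Hence C_0 ≅ Z^5, C_1 ≅ Z^6.

Boundary ∂_1: C_1 → C_0 is given by ∂[p,q] = [q] − [p].
The resulting 5×6 matrix has rank 4, and its Smith normal form has invariant factors (1,1,1,1).

Reading off H_k = ker ∂_k / im ∂_{k+1}:

  H_0: rank C_0 − rank ∂_1 = 5 − 4 = 1, and the invariant factors of ∂_1 are all 1, so H_0 = Z.
  H_1: rank ker ∂_1 − rank ∂_2 = (6 − 4) − 0 = 2, and there is no ∂_2, so H_1 = Z^2.

As a check, the Euler characteristic is 5 − 6 = -1, which agrees with 1 − 2 = -1.
(K is a triangulation of a wedge of 2 circles.)

H_0 = Z,  H_1 = Z^2.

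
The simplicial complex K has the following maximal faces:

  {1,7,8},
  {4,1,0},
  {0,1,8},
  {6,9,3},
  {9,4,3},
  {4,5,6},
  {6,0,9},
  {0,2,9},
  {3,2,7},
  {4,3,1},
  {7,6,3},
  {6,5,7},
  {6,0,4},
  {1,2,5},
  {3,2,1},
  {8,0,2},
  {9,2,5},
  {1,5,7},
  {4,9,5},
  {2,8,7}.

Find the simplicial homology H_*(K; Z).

Take the total order 0 < 1 < 2 < 3 < 4 < 5 < 6 < 7 < 8 < 9 on the vertex set. Then K (dimension 2) consists of the simplices:

  0-simplices (10): [0], [1], [2], [3], [4], [5], [6], [7], [8], [9]
  1-simplices (30): (30 of them)
  2-simplices (20): (20 of them)

so the chain groups are C_0 ≅ Z^10, C_1 ≅ Z^30, C_2 ≅ Z^20.

The boundary map ∂_1: C_1 → C_0 sends each edge [p,q] (with p < q) to q − p.
This gives a 10×30 integer matrix of rank 9; reducing to Smith normal form yields diagonal entries (1,1,1,1,1,1,1,1,1).

Boundary ∂_2: C_2 → C_1 maps a triangle to the signed sum of its edges. For instance
  ∂[0,6,9] = [6,9] − [0,9] + [0,6],
  ∂[1,5,7] = [5,7] − [1,7] + [1,5].
As a 30×20 matrix over Z this has rank 20, with invariant factors (1,1,1,1,1,1,1,1,1,1,1,1,1,1,1,1,1,1,1,2).

Computing H_k = (kernel of ∂_k) / (image of ∂_{k+1}):

  H_0: rank C_0 − rank ∂_1 = 10 − 9 = 1, and the invariant factors of ∂_1 are all 1, so H_0 = Z.
  H_1: rank ker ∂_1 − rank ∂_2 = (30 − 9) − 20 = 1, and ∂_2 has invariant factor 2 > 1, so H_1 = Z ⊕ Z/2Z.
  H_2: rank ker ∂_2 − rank ∂_3 = (20 − 20) − 0 = 0, and there is no ∂_3, so H_2 = 0.

As a check, the Euler characteristic is 10 − 30 + 20 = 0, which agrees with 1 − 1 + 0 = 0.
(K is a triangulation of the Klein bottle.)

H_0 ≅ Z,  H_1 ≅ Z ⊕ Z/2Z,  H_2 = 0.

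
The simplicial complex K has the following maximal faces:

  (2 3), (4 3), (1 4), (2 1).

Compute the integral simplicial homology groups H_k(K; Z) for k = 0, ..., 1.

We work with the vertex ordering 1 < 2 < 3 < 4. The simplices of K, each written with vertices in increasing order, are:

  0-simplices (4): [1], [2], [3], [4]
  1-simplices (4): [1,2], [1,4], [2,3], [3,4]

giving chain groups C_0 ≅ Z^4, C_1 ≅ Z^4.

Boundary ∂_1: C_1 → C_0 maps an edge to its endpoints' difference, ∂[p,q] = q − p.
The resulting 4×4 matrix has rank 3, and its Smith normal form has invariant factors (1,1,1).

Computing H_k = (kernel of ∂_k) / (image of ∂_{k+1}):

  H_0: rank C_0 − rank ∂_1 = 4 − 3 = 1, and the invariant factors of ∂_1 are all 1, so H_0 = Z.
  H_1: rank ker ∂_1 − rank ∂_2 = (4 − 3) − 0 = 1, and there is no ∂_2, so H_1 = Z.

(K is a triangulation of the circle S^1.)

H_0 = Z,  H_1 = Z.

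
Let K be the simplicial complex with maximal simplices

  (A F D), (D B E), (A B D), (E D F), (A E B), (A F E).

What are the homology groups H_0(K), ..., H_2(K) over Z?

Order the vertices as A < B < D < E < F. Listing each simplex with vertices in this order, K has dimension 2 with simplices:

  0-simplices (5): A, B, D, E, F
  1-simplices (9): AB, AD, AE, AF, BD, BE, DE, DF, EF
  2-simplices (6): ABD, ABE, ADF, AEF, BDE, DEF

so the chain groups are C_0 ≅ Z^5, C_1 ≅ Z^9, C_2 ≅ Z^6.

The boundary map ∂_1: C_1 → C_0 maps an edge to its endpoints' difference, ∂[p,q] = q − p.
The resulting 5×9 matrix has rank 4, and its Smith normal form has invariant factors (1,1,1,1).

∂_2: C_2 → C_1 maps a triangle to the signed sum of its edges. For instance
  ∂ADF = DF − AF + AD,
  ∂AEF = EF − AF + AE.
The resulting 9×6 matrix has rank 5, and its Smith normal form has invariant factors (1,1,1,1,1).

Reading off H_k = ker ∂_k / im ∂_{k+1}:

  H_0: rank C_0 − rank ∂_1 = 5 − 4 = 1, and the invariant factors of ∂_1 are all 1, so H_0 = Z.
  H_1: rank ker ∂_1 − rank ∂_2 = (9 − 4) − 5 = 0, and the invariant factors of ∂_2 are all 1, so H_1 = 0.
  H_2: rank ker ∂_2 − rank ∂_3 = (6 − 5) − 0 = 1, and there is no ∂_3, so H_2 = Z.

H_0 ≅ Z,  H_1 = 0,  H_2 ≅ Z.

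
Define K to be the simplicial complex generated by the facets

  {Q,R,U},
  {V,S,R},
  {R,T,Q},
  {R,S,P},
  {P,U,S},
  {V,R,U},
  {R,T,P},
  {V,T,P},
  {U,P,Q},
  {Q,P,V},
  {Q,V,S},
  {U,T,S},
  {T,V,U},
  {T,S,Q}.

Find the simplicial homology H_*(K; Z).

H_0 = Z,  H_1 = Z^2,  H_2 = Z.

Order the vertices as P < Q < R < S < T < U < V. Listing each simplex with vertices in this order, K has dimension 2 with simplices:

  0-simplices (7): P, Q, R, S, T, U, V
  1-simplices (21): PQ, PR, PS, PT, PU, PV, QR, QS, QT, QU, QV, RS, RT, RU, RV, ST, SU, SV, TU, TV, UV
  2-simplices (14): PQU, PQV, PRS, PRT, PSU, PTV, QRT, QRU, QST, QSV, RSV, RUV, STU, TUV

so the chain groups are C_0 ≅ Z^7, C_1 ≅ Z^21, C_2 ≅ Z^14.

∂_1: C_1 → C_0 sends each edge [p,q] (with p < q) to q − p. For instance
  ∂QT = T − Q.
The 7×21 boundary matrix has rank 6 and Smith normal form diag(1,1,1,1,1,1).

∂_2: C_2 → C_1 acts by ∂[p,q,r] = [q,r] − [p,r] + [p,q]. For instance
  ∂RUV = UV − RV + RU,
  ∂TUV = UV − TV + TU.
As a 21×14 matrix over Z this has rank 13, with invariant factors (1,1,1,1,1,1,1,1,1,1,1,1,1).

Reading off H_k = ker ∂_k / im ∂_{k+1}:

  H_0: rank C_0 − rank ∂_1 = 7 − 6 = 1, and the invariant factors of ∂_1 are all 1, so H_0 = Z.
  H_1: rank ker ∂_1 − rank ∂_2 = (21 − 6) − 13 = 2, and the invariant factors of ∂_2 are all 1, so H_1 = Z^2.
  H_2: rank ker ∂_2 − rank ∂_3 = (14 − 13) − 0 = 1, and there is no ∂_3, so H_2 = Z.

As a check, the Euler characteristic is 7 − 21 + 14 = 0, which agrees with 1 − 2 + 1 = 0.
(K is a triangulation of the torus T^2.)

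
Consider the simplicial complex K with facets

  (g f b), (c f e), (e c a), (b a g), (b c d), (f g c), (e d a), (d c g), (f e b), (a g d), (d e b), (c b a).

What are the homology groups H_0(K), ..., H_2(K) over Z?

Fix the vertex order a < b < c < d < e < f < g and write every simplex with vertices in increasing order. Then dim K = 2 and the simplices of K are:

  0-simplices (7): a, b, c, d, e, f, g
  1-simplices (18): ab, ac, ad, ae, ag, bc, bd, be, bf, bg, cd, ce, cf, cg, de, dg, ef, fg
  2-simplices (12): abc, abg, ace, ade, adg, bcd, bde, bef, bfg, cdg, cef, cfg

Hence C_0 ≅ Z^7, C_1 ≅ Z^18, C_2 ≅ Z^12.

∂_1: C_1 → C_0 is given by ∂[p,q] = [q] − [p]. For instance
  ∂ef = f − e.
The 7×18 boundary matrix has rank 6 and Smith normal form diag(1,1,1,1,1,1).

∂_2: C_2 → C_1 maps a triangle to the signed sum of its edges. For instance
  ∂bde = de − be + bd,
  ∂bfg = fg − bg + bf.
This gives a 18×12 integer matrix of rank 12; reducing to Smith normal form yields diagonal entries (1,1,1,1,1,1,1,1,1,1,1,2).

Computing H_k = (kernel of ∂_k) / (image of ∂_{k+1}):

  H_0: rank C_0 − rank ∂_1 = 7 − 6 = 1, and the invariant factors of ∂_1 are all 1, so H_0 ≅ Z.
  H_1: rank ker ∂_1 − rank ∂_2 = (18 − 6) − 12 = 0, and ∂_2 has invariant factor 2 > 1, so H_1 ≅ Z/2.
  H_2: rank ker ∂_2 − rank ∂_3 = (12 − 12) − 0 = 0, and there is no ∂_3, so H_2 ≅ 0.

As a check, the Euler characteristic is 7 − 18 + 12 = 1, which agrees with 1 − 0 + 0 = 1.
(K is a triangulation of the real projective plane RP^2.)

H_0 = Z,  H_1 = Z/2,  H_2 = 0.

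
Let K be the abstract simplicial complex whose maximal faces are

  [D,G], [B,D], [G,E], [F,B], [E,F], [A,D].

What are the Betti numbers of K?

Fix the vertex order A < B < D < E < F < G and write every simplex with vertices in increasing order. Then dim K = 1 and the simplices of K are:

  0-simplices (6): A, B, D, E, F, G
  1-simplices (6): AD, BD, BF, DG, EF, EG

Hence C_0 ≅ Z^6, C_1 ≅ Z^6.

Boundary ∂_1: C_1 → C_0 sends each edge [p,q] (with p < q) to q − p.
The 6×6 boundary matrix has rank 5 and Smith normal form diag(1,1,1,1,1).

Computing H_k = (kernel of ∂_k) / (image of ∂_{k+1}):

  H_0: rank C_0 − rank ∂_1 = 6 − 5 = 1, and the invariant factors of ∂_1 are all 1, so H_0 ≅ Z.
  H_1: rank ker ∂_1 − rank ∂_2 = (6 − 5) − 0 = 1, and there is no ∂_2, so H_1 ≅ Z.

Hence the Betti numbers are b_0 = 1, b_1 = 1.

b_0 = 1, b_1 = 1.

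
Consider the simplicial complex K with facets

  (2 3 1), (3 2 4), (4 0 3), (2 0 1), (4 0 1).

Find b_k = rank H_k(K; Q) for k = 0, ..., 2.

b_0 = 1, b_1 = 1, b_2 = 0.

We work with the vertex ordering 0 < 1 < 2 < 3 < 4. The simplices of K, each written with vertices in increasing order, are:

  0-simplices (5): [0], [1], [2], [3], [4]
  1-simplices (10): [0,1], [0,2], [0,3], [0,4], [1,2], [1,3], [1,4], [2,3], [2,4], [3,4]
  2-simplices (5): [0,1,2], [0,1,4], [0,3,4], [1,2,3], [2,3,4]

so the chain groups are C_0 ≅ Z^5, C_1 ≅ Z^10, C_2 ≅ Z^5.

∂_1: C_1 → C_0 maps an edge to its endpoints' difference, ∂[p,q] = q − p. For instance
  ∂[0,2] = [2] − [0].
The resulting 5×10 matrix has rank 4, and its Smith normal form has invariant factors (1,1,1,1).

The boundary map ∂_2: C_2 → C_1 sends each 2-simplex [p,q,r] to [q,r] − [p,r] + [p,q]. For instance
  ∂[2,3,4] = [3,4] − [2,4] + [2,3],
  ∂[0,1,4] = [1,4] − [0,4] + [0,1].
This gives a 10×5 integer matrix of rank 5; reducing to Smith normal form yields diagonal entries (1,1,1,1,1).

From H_k ≅ ker(∂_k) / im(∂_{k+1}) we obtain:

  H_0: rank C_0 − rank ∂_1 = 5 − 4 = 1, and the invariant factors of ∂_1 are all 1, so H_0 ≅ Z.
  H_1: rank ker ∂_1 − rank ∂_2 = (10 − 4) − 5 = 1, and the invariant factors of ∂_2 are all 1, so H_1 ≅ Z.
  H_2: rank ker ∂_2 − rank ∂_3 = (5 − 5) − 0 = 0, and there is no ∂_3, so H_2 ≅ 0.

(K is a triangulation of the Möbius band.)

Hence the Betti numbers are b_0 = 1, b_1 = 1, b_2 = 0.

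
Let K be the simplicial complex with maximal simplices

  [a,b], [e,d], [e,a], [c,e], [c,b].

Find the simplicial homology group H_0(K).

Fix the vertex order a < b < c < d < e and write every simplex with vertices in increasing order. Then dim K = 1 and the simplices of K are:

  0-simplices (5): a, b, c, d, e
  1-simplices (5): ab, ae, bc, ce, de

giving chain groups C_0 ≅ Z^5, C_1 ≅ Z^5.

∂_1: C_1 → C_0 maps an edge to its endpoints' difference, ∂[p,q] = q − p.
This gives a 5×5 integer matrix of rank 4; reducing to Smith normal form yields diagonal entries (1,1,1,1).

From H_k ≅ ker(∂_k) / im(∂_{k+1}) we obtain:

  H_0: rank C_0 − rank ∂_1 = 5 − 4 = 1, and the invariant factors of ∂_1 are all 1, so H_0 = Z.

H_0 ≅ Z.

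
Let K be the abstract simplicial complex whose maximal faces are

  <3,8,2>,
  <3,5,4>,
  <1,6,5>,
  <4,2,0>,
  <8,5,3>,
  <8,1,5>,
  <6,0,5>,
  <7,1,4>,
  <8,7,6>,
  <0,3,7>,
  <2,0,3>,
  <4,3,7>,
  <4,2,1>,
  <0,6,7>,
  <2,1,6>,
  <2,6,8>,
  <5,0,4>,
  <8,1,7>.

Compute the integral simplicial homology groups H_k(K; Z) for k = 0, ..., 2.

H_0 ≅ Z,  H_1 ≅ Z × Z/2,  H_2 = 0.

Fix the vertex order 0 < 1 < 2 < 3 < 4 < 5 < 6 < 7 < 8 and write every simplex with vertices in increasing order. Then dim K = 2 and the simplices of K are:

  0-simplices (9): [0], [1], [2], [3], [4], [5], [6], [7], [8]
  1-simplices (27): (27 of them)
  2-simplices (18): [0,2,3], [0,2,4], [0,3,7], [0,4,5], [0,5,6], [0,6,7], [1,2,4], [1,2,6], [1,4,7], [1,5,6], [1,5,8], [1,7,8], [2,3,8], [2,6,8], [3,4,5], [3,4,7], [3,5,8], [6,7,8]

giving chain groups C_0 ≅ Z^9, C_1 ≅ Z^27, C_2 ≅ Z^18.

∂_1: C_1 → C_0 sends each edge [p,q] (with p < q) to q − p. For instance
  ∂[1,4] = [4] − [1].
The resulting 9×27 matrix has rank 8, and its Smith normal form has invariant factors (1,1,1,1,1,1,1,1).

The boundary map ∂_2: C_2 → C_1 acts by ∂[p,q,r] = [q,r] − [p,r] + [p,q]. For instance
  ∂[1,5,8] = [5,8] − [1,8] + [1,5],
  ∂[0,3,7] = [3,7] − [0,7] + [0,3].
The resulting 27×18 matrix has rank 18, and its Smith normal form has invariant factors (1,1,1,1,1,1,1,1,1,1,1,1,1,1,1,1,1,2).

From H_k ≅ ker(∂_k) / im(∂_{k+1}) we obtain:

  H_0: rank C_0 − rank ∂_1 = 9 − 8 = 1, and the invariant factors of ∂_1 are all 1, so H_0 = Z.
  H_1: rank ker ∂_1 − rank ∂_2 = (27 − 8) − 18 = 1, and ∂_2 has invariant factor 2 > 1, so H_1 = Z × Z/2.
  H_2: rank ker ∂_2 − rank ∂_3 = (18 − 18) − 0 = 0, and there is no ∂_3, so H_2 = 0.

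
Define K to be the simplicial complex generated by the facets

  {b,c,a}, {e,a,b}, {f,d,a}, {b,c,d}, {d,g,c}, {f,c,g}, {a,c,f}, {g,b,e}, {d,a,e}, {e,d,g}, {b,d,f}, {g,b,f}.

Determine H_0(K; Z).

H_0 ≅ Z.

Take the total order a < b < c < d < e < f < g on the vertex set. Then K (dimension 2) consists of the simplices:

  0-simplices (7): a, b, c, d, e, f, g
  1-simplices (18): ab, ac, ad, ae, af, bc, bd, be, bf, bg, cd, cf, cg, de, df, dg, eg, fg
  2-simplices (12): abc, abe, acf, ade, adf, bcd, bdf, beg, bfg, cdg, cfg, deg

Hence C_0 ≅ Z^7, C_1 ≅ Z^18, C_2 ≅ Z^12.

The boundary map ∂_1: C_1 → C_0 maps an edge to its endpoints' difference, ∂[p,q] = q − p.
The resulting 7×18 matrix has rank 6, and its Smith normal form has invariant factors (1,1,1,1,1,1).

∂_2: C_2 → C_1 acts by ∂[p,q,r] = [q,r] − [p,r] + [p,q]. For instance
  ∂abe = be − ae + ab,
  ∂cdg = dg − cg + cd.
The resulting 18×12 matrix has rank 12, and its Smith normal form has invariant factors (1,1,1,1,1,1,1,1,1,1,1,2).

Now H_k = ker ∂_k / im ∂_{k+1}, so:

  H_0: rank C_0 − rank ∂_1 = 7 − 6 = 1, and the invariant factors of ∂_1 are all 1, so H_0 = Z.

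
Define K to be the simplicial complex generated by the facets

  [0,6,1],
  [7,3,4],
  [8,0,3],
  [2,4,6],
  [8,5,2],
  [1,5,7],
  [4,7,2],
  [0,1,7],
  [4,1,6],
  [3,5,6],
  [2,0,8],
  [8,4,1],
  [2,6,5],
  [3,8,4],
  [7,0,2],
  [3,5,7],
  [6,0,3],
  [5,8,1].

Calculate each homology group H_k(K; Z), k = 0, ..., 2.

Fix the vertex order 0 < 1 < 2 < 3 < 4 < 5 < 6 < 7 < 8 and write every simplex with vertices in increasing order. Then dim K = 2 and the simplices of K are:

  0-simplices (9): [0], [1], [2], [3], [4], [5], [6], [7], [8]
  1-simplices (27): (27 of them)
  2-simplices (18): [0,1,6], [0,1,7], [0,2,7], [0,2,8], [0,3,6], [0,3,8], [1,4,6], [1,4,8], [1,5,7], [1,5,8], [2,4,6], [2,4,7], [2,5,6], [2,5,8], [3,4,7], [3,4,8], [3,5,6], [3,5,7]

Hence C_0 ≅ Z^9, C_1 ≅ Z^27, C_2 ≅ Z^18.

The boundary map ∂_1: C_1 → C_0 is given by ∂[p,q] = [q] − [p].
This gives a 9×27 integer matrix of rank 8; reducing to Smith normal form yields diagonal entries (1,1,1,1,1,1,1,1).

∂_2: C_2 → C_1 acts by ∂[p,q,r] = [q,r] − [p,r] + [p,q]. For instance
  ∂[0,3,6] = [3,6] − [0,6] + [0,3],
  ∂[0,1,6] = [1,6] − [0,6] + [0,1].
This gives a 27×18 integer matrix of rank 17; reducing to Smith normal form yields diagonal entries (1,1,1,1,1,1,1,1,1,1,1,1,1,1,1,1,1).

Reading off H_k = ker ∂_k / im ∂_{k+1}:

  H_0: rank C_0 − rank ∂_1 = 9 − 8 = 1, and the invariant factors of ∂_1 are all 1, so H_0 ≅ Z.
  H_1: rank ker ∂_1 − rank ∂_2 = (27 − 8) − 17 = 2, and the invariant factors of ∂_2 are all 1, so H_1 ≅ Z^2.
  H_2: rank ker ∂_2 − rank ∂_3 = (18 − 17) − 0 = 1, and there is no ∂_3, so H_2 ≅ Z.

H_0 ≅ Z,  H_1 ≅ Z^2,  H_2 ≅ Z.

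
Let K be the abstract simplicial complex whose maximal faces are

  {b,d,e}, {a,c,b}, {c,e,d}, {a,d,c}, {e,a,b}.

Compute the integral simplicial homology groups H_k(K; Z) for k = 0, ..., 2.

H_0 = Z,  H_1 = Z,  H_2 = 0.

Order the vertices as a < b < c < d < e. Listing each simplex with vertices in this order, K has dimension 2 with simplices:

  0-simplices (5): a, b, c, d, e
  1-simplices (10): ab, ac, ad, ae, bc, bd, be, cd, ce, de
  2-simplices (5): abc, abe, acd, bde, cde

Hence C_0 ≅ Z^5, C_1 ≅ Z^10, C_2 ≅ Z^5.

The boundary map ∂_1: C_1 → C_0 is given by ∂[p,q] = [q] − [p].
This gives a 5×10 integer matrix of rank 4; reducing to Smith normal form yields diagonal entries (1,1,1,1).

∂_2: C_2 → C_1 maps a triangle to the signed sum of its edges. For instance
  ∂abe = be − ae + ab,
  ∂cde = de − ce + cd.
The 10×5 boundary matrix has rank 5 and Smith normal form diag(1,1,1,1,1).

Reading off H_k = ker ∂_k / im ∂_{k+1}:

  H_0: rank C_0 − rank ∂_1 = 5 − 4 = 1, and the invariant factors of ∂_1 are all 1, so H_0 = Z.
  H_1: rank ker ∂_1 − rank ∂_2 = (10 − 4) − 5 = 1, and the invariant factors of ∂_2 are all 1, so H_1 = Z.
  H_2: rank ker ∂_2 − rank ∂_3 = (5 − 5) − 0 = 0, and there is no ∂_3, so H_2 = 0.

(K is a triangulation of the Möbius band.)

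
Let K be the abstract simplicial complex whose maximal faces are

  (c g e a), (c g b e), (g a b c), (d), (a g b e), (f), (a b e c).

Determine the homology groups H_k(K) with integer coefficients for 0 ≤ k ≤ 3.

Take the total order a < b < c < d < e < f < g on the vertex set. Then K (dimension 3) consists of the simplices:

  0-simplices (7): a, b, c, d, e, f, g
  1-simplices (10): ab, ac, ae, ag, bc, be, bg, ce, cg, eg
  2-simplices (10): abc, abe, abg, ace, acg, aeg, bce, bcg, beg, ceg
  3-simplices (5): abce, abcg, abeg, aceg, bceg

giving chain groups C_0 ≅ Z^7, C_1 ≅ Z^10, C_2 ≅ Z^10, C_3 ≅ Z^5.

∂_1: C_1 → C_0 is given by ∂[p,q] = [q] − [p]. For instance
  ∂ag = g − a.
As a 7×10 matrix over Z this has rank 4, with invariant factors (1,1,1,1).

The boundary map ∂_2: C_2 → C_1 sends each 2-simplex [p,q,r] to [q,r] − [p,r] + [p,q]. For instance
  ∂ace = ce − ae + ac,
  ∂bce = ce − be + bc.
As a 10×10 matrix over Z this has rank 6, with invariant factors (1,1,1,1,1,1).

∂_3: C_3 → C_2 sends each 3-simplex σ to the alternating sum Σ_i (−1)^i (σ with its i-th vertex removed). For instance
  ∂abcg = bcg − acg + abg − abc,
  ∂abeg = beg − aeg + abg − abe.
The resulting 10×5 matrix has rank 4, and its Smith normal form has invariant factors (1,1,1,1).

Reading off H_k = ker ∂_k / im ∂_{k+1}:

  H_0: rank C_0 − rank ∂_1 = 7 − 4 = 3, and the invariant factors of ∂_1 are all 1, so H_0 = Z^3.
  H_1: rank ker ∂_1 − rank ∂_2 = (10 − 4) − 6 = 0, and the invariant factors of ∂_2 are all 1, so H_1 = 0.
  H_2: rank ker ∂_2 − rank ∂_3 = (10 − 6) − 4 = 0, and the invariant factors of ∂_3 are all 1, so H_2 = 0.
  H_3: rank ker ∂_3 − rank ∂_4 = (5 − 4) − 0 = 1, and there is no ∂_4, so H_3 = Z.

As a check, the Euler characteristic is 7 − 10 + 10 − 5 = 2, which agrees with 3 − 0 + 0 − 1 = 2.

H_0 = Z^3,  H_1 = 0,  H_2 = 0,  H_3 = Z.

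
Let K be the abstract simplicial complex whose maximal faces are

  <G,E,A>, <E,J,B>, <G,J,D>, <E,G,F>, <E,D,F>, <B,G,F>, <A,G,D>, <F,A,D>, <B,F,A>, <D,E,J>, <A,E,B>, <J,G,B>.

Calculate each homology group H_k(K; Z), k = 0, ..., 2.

Fix the vertex order A < B < D < E < F < G < J and write every simplex with vertices in increasing order. Then dim K = 2 and the simplices of K are:

  0-simplices (7): A, B, D, E, F, G, J
  1-simplices (18): AB, AD, AE, AF, AG, BE, BF, BG, BJ, DE, DF, DG, DJ, EF, EG, EJ, FG, GJ
  2-simplices (12): ABE, ABF, ADF, ADG, AEG, BEJ, BFG, BGJ, DEF, DEJ, DGJ, EFG

so the chain groups are C_0 ≅ Z^7, C_1 ≅ Z^18, C_2 ≅ Z^12.

The boundary map ∂_1: C_1 → C_0 maps an edge to its endpoints' difference, ∂[p,q] = q − p. For instance
  ∂AF = F − A.
The 7×18 boundary matrix has rank 6 and Smith normal form diag(1,1,1,1,1,1).

∂_2: C_2 → C_1 acts by ∂[p,q,r] = [q,r] − [p,r] + [p,q]. For instance
  ∂ADF = DF − AF + AD,
  ∂BGJ = GJ − BJ + BG.
As a 18×12 matrix over Z this has rank 12, with invariant factors (1,1,1,1,1,1,1,1,1,1,1,2).

Reading off H_k = ker ∂_k / im ∂_{k+1}:

  H_0: rank C_0 − rank ∂_1 = 7 − 6 = 1, and the invariant factors of ∂_1 are all 1, so H_0 = Z.
  H_1: rank ker ∂_1 − rank ∂_2 = (18 − 6) − 12 = 0, and ∂_2 has invariant factor 2 > 1, so H_1 = Z/2.
  H_2: rank ker ∂_2 − rank ∂_3 = (12 − 12) − 0 = 0, and there is no ∂_3, so H_2 = 0.

H_0 ≅ Z,  H_1 ≅ Z/2,  H_2 = 0.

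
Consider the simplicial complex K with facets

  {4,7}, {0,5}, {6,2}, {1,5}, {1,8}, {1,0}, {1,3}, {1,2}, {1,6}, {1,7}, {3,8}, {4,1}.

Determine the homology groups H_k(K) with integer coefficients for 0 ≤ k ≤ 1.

H_0 = Z,  H_1 = Z^4.

Fix the vertex order 0 < 1 < 2 < 3 < 4 < 5 < 6 < 7 < 8 and write every simplex with vertices in increasing order. Then dim K = 1 and the simplices of K are:

  0-simplices (9): [0], [1], [2], [3], [4], [5], [6], [7], [8]
  1-simplices (12): [0,1], [0,5], [1,2], [1,3], [1,4], [1,5], [1,6], [1,7], [1,8], [2,6], [3,8], [4,7]

so the chain groups are C_0 ≅ Z^9, C_1 ≅ Z^12.

∂_1: C_1 → C_0 maps an edge to its endpoints' difference, ∂[p,q] = q − p. For instance
  ∂[3,8] = [8] − [3].
The 9×12 boundary matrix has rank 8 and Smith normal form diag(1,1,1,1,1,1,1,1).

From H_k ≅ ker(∂_k) / im(∂_{k+1}) we obtain:

  H_0: rank C_0 − rank ∂_1 = 9 − 8 = 1, and the invariant factors of ∂_1 are all 1, so H_0 = Z.
  H_1: rank ker ∂_1 − rank ∂_2 = (12 − 8) − 0 = 4, and there is no ∂_2, so H_1 = Z^4.

As a check, the Euler characteristic is 9 − 12 = -3, which agrees with 1 − 4 = -3.
(K is a triangulation of a wedge of 4 circles.)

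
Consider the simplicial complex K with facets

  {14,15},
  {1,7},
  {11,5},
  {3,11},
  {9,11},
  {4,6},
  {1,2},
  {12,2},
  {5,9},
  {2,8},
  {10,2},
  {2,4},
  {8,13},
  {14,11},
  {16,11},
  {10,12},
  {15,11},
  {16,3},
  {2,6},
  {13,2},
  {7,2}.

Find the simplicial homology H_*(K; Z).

H_0 = Z^2,  H_1 = Z^7.

We work with the vertex ordering 1 < 2 < 3 < 4 < 5 < 6 < 7 < 8 < 9 < 10 < 11 < 12 < 13 < 14 < 15 < 16. The simplices of K, each written with vertices in increasing order, are:

  0-simplices (16): [1], [2], [3], [4], [5], [6], [7], [8], [9], [10], [11], [12], [13], [14], [15], [16]
  1-simplices (21): (21 of them)

so the chain groups are C_0 ≅ Z^16, C_1 ≅ Z^21.

The boundary map ∂_1: C_1 → C_0 is given by ∂[p,q] = [q] − [p].
This gives a 16×21 integer matrix of rank 14; reducing to Smith normal form yields diagonal entries (1,1,1,1,1,1,1,1,1,1,1,1,1,1).

Reading off H_k = ker ∂_k / im ∂_{k+1}:

  H_0: rank C_0 − rank ∂_1 = 16 − 14 = 2, and the invariant factors of ∂_1 are all 1, so H_0 = Z^2.
  H_1: rank ker ∂_1 − rank ∂_2 = (21 − 14) − 0 = 7, and there is no ∂_2, so H_1 = Z^7.

(K is a triangulation of the disjoint union of a wedge of 4 circles and a wedge of 3 circles.)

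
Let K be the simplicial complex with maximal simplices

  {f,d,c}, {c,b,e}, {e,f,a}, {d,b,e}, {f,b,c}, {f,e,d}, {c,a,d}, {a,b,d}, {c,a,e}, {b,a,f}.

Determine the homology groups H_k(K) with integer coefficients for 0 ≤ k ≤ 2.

H_0 = Z,  H_1 = Z/2,  H_2 = 0.

Take the total order a < b < c < d < e < f on the vertex set. Then K (dimension 2) consists of the simplices:

  0-simplices (6): a, b, c, d, e, f
  1-simplices (15): ab, ac, ad, ae, af, bc, bd, be, bf, cd, ce, cf, de, df, ef
  2-simplices (10): abd, abf, acd, ace, aef, bce, bcf, bde, cdf, def

giving chain groups C_0 ≅ Z^6, C_1 ≅ Z^15, C_2 ≅ Z^10.

∂_1: C_1 → C_0 is given by ∂[p,q] = [q] − [p].
The resulting 6×15 matrix has rank 5, and its Smith normal form has invariant factors (1,1,1,1,1).

Boundary ∂_2: C_2 → C_1 maps a triangle to the signed sum of its edges. For instance
  ∂bde = de − be + bd,
  ∂bcf = cf − bf + bc.
As a 15×10 matrix over Z this has rank 10, with invariant factors (1,1,1,1,1,1,1,1,1,2).

Now H_k = ker ∂_k / im ∂_{k+1}, so:

  H_0: rank C_0 − rank ∂_1 = 6 − 5 = 1, and the invariant factors of ∂_1 are all 1, so H_0 ≅ Z.
  H_1: rank ker ∂_1 − rank ∂_2 = (15 − 5) − 10 = 0, and ∂_2 has invariant factor 2 > 1, so H_1 ≅ Z/2.
  H_2: rank ker ∂_2 − rank ∂_3 = (10 − 10) − 0 = 0, and there is no ∂_3, so H_2 ≅ 0.

As a check, the Euler characteristic is 6 − 15 + 10 = 1, which agrees with 1 − 0 + 0 = 1.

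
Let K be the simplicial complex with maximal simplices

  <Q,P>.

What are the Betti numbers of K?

b_0 = 1, b_1 = 0.

Fix the vertex order P < Q and write every simplex with vertices in increasing order. Then dim K = 1 and the simplices of K are:

  0-simplices (2): P, Q
  1-simplices (1): PQ

giving chain groups C_0 ≅ Z^2, C_1 ≅ Z^1.

The boundary map ∂_1: C_1 → C_0 maps an edge to its endpoints' difference, ∂[p,q] = q − p. For instance
  ∂PQ = Q − P.
This gives a 2×1 integer matrix of rank 1; reducing to Smith normal form yields diagonal entries (1).

Now H_k = ker ∂_k / im ∂_{k+1}, so:

  H_0: rank C_0 − rank ∂_1 = 2 − 1 = 1, and the invariant factors of ∂_1 are all 1, so H_0 = Z.
  H_1: rank ker ∂_1 − rank ∂_2 = (1 − 1) − 0 = 0, and there is no ∂_2, so H_1 = 0.

As a check, the Euler characteristic is 2 − 1 = 1, which agrees with 1 − 0 = 1.

Hence the Betti numbers are b_0 = 1, b_1 = 0.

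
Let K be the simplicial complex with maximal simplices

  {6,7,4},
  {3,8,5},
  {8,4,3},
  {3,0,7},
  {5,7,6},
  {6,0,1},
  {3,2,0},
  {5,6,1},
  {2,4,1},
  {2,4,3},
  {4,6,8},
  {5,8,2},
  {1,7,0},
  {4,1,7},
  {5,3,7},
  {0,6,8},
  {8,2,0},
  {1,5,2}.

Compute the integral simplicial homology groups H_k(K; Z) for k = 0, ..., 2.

Order the vertices as 0 < 1 < 2 < 3 < 4 < 5 < 6 < 7 < 8. Listing each simplex with vertices in this order, K has dimension 2 with simplices:

  0-simplices (9): [0], [1], [2], [3], [4], [5], [6], [7], [8]
  1-simplices (27): (27 of them)
  2-simplices (18): [0,1,6], [0,1,7], [0,2,3], [0,2,8], [0,3,7], [0,6,8], [1,2,4], [1,2,5], [1,4,7], [1,5,6], [2,3,4], [2,5,8], [3,4,8], [3,5,7], [3,5,8], [4,6,7], [4,6,8], [5,6,7]

giving chain groups C_0 ≅ Z^9, C_1 ≅ Z^27, C_2 ≅ Z^18.

The boundary map ∂_1: C_1 → C_0 is given by ∂[p,q] = [q] − [p]. For instance
  ∂[1,4] = [4] − [1].
The 9×27 boundary matrix has rank 8 and Smith normal form diag(1,1,1,1,1,1,1,1).

∂_2: C_2 → C_1 sends each 2-simplex [p,q,r] to [q,r] − [p,r] + [p,q]. For instance
  ∂[0,1,6] = [1,6] − [0,6] + [0,1],
  ∂[1,2,5] = [2,5] − [1,5] + [1,2].
As a 27×18 matrix over Z this has rank 18, with invariant factors (1,1,1,1,1,1,1,1,1,1,1,1,1,1,1,1,1,2).

Computing H_k = (kernel of ∂_k) / (image of ∂_{k+1}):

  H_0: rank C_0 − rank ∂_1 = 9 − 8 = 1, and the invariant factors of ∂_1 are all 1, so H_0 ≅ Z.
  H_1: rank ker ∂_1 − rank ∂_2 = (27 − 8) − 18 = 1, and ∂_2 has invariant factor 2 > 1, so H_1 ≅ Z ⊕ Z/2.
  H_2: rank ker ∂_2 − rank ∂_3 = (18 − 18) − 0 = 0, and there is no ∂_3, so H_2 ≅ 0.

H_0 ≅ Z,  H_1 ≅ Z ⊕ Z/2,  H_2 = 0.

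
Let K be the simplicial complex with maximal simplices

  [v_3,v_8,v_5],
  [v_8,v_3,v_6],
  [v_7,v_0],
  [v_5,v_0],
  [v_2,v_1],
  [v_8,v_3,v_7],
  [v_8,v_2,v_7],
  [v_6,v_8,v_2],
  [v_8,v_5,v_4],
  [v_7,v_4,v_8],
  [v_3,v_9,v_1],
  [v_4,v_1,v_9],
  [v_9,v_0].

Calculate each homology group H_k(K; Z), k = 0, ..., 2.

Take the total order v_0 < v_1 < v_2 < v_3 < v_4 < v_5 < v_6 < v_7 < v_8 < v_9 on the vertex set. Then K (dimension 2) consists of the simplices:

  0-simplices (10): [v_0], [v_1], [v_2], [v_3], [v_4], [v_5], [v_6], [v_7], [v_8], [v_9]
  1-simplices (22): (22 of them)
  2-simplices (9): [v_1,v_3,v_9], [v_1,v_4,v_9], [v_2,v_6,v_8], [v_2,v_7,v_8], [v_3,v_5,v_8], [v_3,v_6,v_8], [v_3,v_7,v_8], [v_4,v_5,v_8], [v_4,v_7,v_8]

giving chain groups C_0 ≅ Z^10, C_1 ≅ Z^22, C_2 ≅ Z^9.

∂_1: C_1 → C_0 sends each edge [p,q] (with p < q) to q − p. For instance
  ∂[v_2,v_7] = [v_7] − [v_2].
This gives a 10×22 integer matrix of rank 9; reducing to Smith normal form yields diagonal entries (1,1,1,1,1,1,1,1,1).

Boundary ∂_2: C_2 → C_1 acts by ∂[p,q,r] = [q,r] − [p,r] + [p,q]. For instance
  ∂[v_1,v_4,v_9] = [v_4,v_9] − [v_1,v_9] + [v_1,v_4],
  ∂[v_1,v_3,v_9] = [v_3,v_9] − [v_1,v_9] + [v_1,v_3].
The resulting 22×9 matrix has rank 9, and its Smith normal form has invariant factors (1,1,1,1,1,1,1,1,1).

From H_k ≅ ker(∂_k) / im(∂_{k+1}) we obtain:

  H_0: rank C_0 − rank ∂_1 = 10 − 9 = 1, and the invariant factors of ∂_1 are all 1, so H_0 = Z.
  H_1: rank ker ∂_1 − rank ∂_2 = (22 − 9) − 9 = 4, and the invariant factors of ∂_2 are all 1, so H_1 = Z^4.
  H_2: rank ker ∂_2 − rank ∂_3 = (9 − 9) − 0 = 0, and there is no ∂_3, so H_2 = 0.

H_0 = Z,  H_1 = Z^4,  H_2 = 0.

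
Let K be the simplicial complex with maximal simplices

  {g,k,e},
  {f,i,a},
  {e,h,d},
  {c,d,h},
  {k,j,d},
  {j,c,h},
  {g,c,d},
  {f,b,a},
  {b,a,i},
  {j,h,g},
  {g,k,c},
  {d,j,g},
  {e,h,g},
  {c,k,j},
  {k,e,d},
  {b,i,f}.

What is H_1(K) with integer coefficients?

We work with the vertex ordering a < b < c < d < e < f < g < h < i < j < k. The simplices of K, each written with vertices in increasing order, are:

  0-simplices (11): a, b, c, d, e, f, g, h, i, j, k
  1-simplices (24): ab, af, ai, bf, bi, cd, cg, ch, cj, ck, de, dg, dh, dj, dk, eg, eh, ek, fi, gh, gj, gk, hj, jk
  2-simplices (16): abf, abi, afi, bfi, cdg, cdh, cgk, chj, cjk, deh, dek, dgj, djk, egh, egk, ghj

so the chain groups are C_0 ≅ Z^11, C_1 ≅ Z^24, C_2 ≅ Z^16.

∂_1: C_1 → C_0 sends each edge [p,q] (with p < q) to q − p. For instance
  ∂ck = k − c.
The 11×24 boundary matrix has rank 9 and Smith normal form diag(1,1,1,1,1,1,1,1,1).

The boundary map ∂_2: C_2 → C_1 acts by ∂[p,q,r] = [q,r] − [p,r] + [p,q]. For instance
  ∂cjk = jk − ck + cj,
  ∂afi = fi − ai + af.
The resulting 24×16 matrix has rank 15, and its Smith normal form has invariant factors (1,1,1,1,1,1,1,1,1,1,1,1,1,1,2).

Computing H_k = (kernel of ∂_k) / (image of ∂_{k+1}):

  H_1: rank ker ∂_1 − rank ∂_2 = (24 − 9) − 15 = 0, and ∂_2 has invariant factor 2 > 1, so H_1 ≅ Z/2.

H_1 ≅ Z/2.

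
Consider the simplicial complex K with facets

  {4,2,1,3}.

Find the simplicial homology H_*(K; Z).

Order the vertices as 1 < 2 < 3 < 4. Listing each simplex with vertices in this order, K has dimension 3 with simplices:

  0-simplices (4): [1], [2], [3], [4]
  1-simplices (6): [1,2], [1,3], [1,4], [2,3], [2,4], [3,4]
  2-simplices (4): [1,2,3], [1,2,4], [1,3,4], [2,3,4]
  3-simplices (1): [1,2,3,4]

so the chain groups are C_0 ≅ Z^4, C_1 ≅ Z^6, C_2 ≅ Z^4, C_3 ≅ Z^1.

∂_1: C_1 → C_0 maps an edge to its endpoints' difference, ∂[p,q] = q − p.
The resulting 4×6 matrix has rank 3, and its Smith normal form has invariant factors (1,1,1).

Boundary ∂_2: C_2 → C_1 sends each 2-simplex [p,q,r] to [q,r] − [p,r] + [p,q]. For instance
  ∂[1,2,3] = [2,3] − [1,3] + [1,2],
  ∂[1,2,4] = [2,4] − [1,4] + [1,2].
This gives a 6×4 integer matrix of rank 3; reducing to Smith normal form yields diagonal entries (1,1,1).

Boundary ∂_3: C_3 → C_2 sends each 3-simplex σ to the alternating sum Σ_i (−1)^i (σ with its i-th vertex removed). For instance
  ∂[1,2,3,4] = [2,3,4] − [1,3,4] + [1,2,4] − [1,2,3].
As a 4×1 matrix over Z this has rank 1, with invariant factors (1).

From H_k ≅ ker(∂_k) / im(∂_{k+1}) we obtain:

  H_0: rank C_0 − rank ∂_1 = 4 − 3 = 1, and the invariant factors of ∂_1 are all 1, so H_0 = Z.
  H_1: rank ker ∂_1 − rank ∂_2 = (6 − 3) − 3 = 0, and the invariant factors of ∂_2 are all 1, so H_1 = 0.
  H_2: rank ker ∂_2 − rank ∂_3 = (4 − 3) − 1 = 0, and the invariant factors of ∂_3 are all 1, so H_2 = 0.
  H_3: rank ker ∂_3 − rank ∂_4 = (1 − 1) − 0 = 0, and there is no ∂_4, so H_3 = 0.

As a check, the Euler characteristic is 4 − 6 + 4 − 1 = 1, which agrees with 1 − 0 + 0 − 0 = 1.

H_0 = Z,  H_1 = 0,  H_2 = 0,  H_3 = 0.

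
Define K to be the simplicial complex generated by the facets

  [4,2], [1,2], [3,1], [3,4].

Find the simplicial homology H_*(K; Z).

Fix the vertex order 1 < 2 < 3 < 4 and write every simplex with vertices in increasing order. Then dim K = 1 and the simplices of K are:

  0-simplices (4): [1], [2], [3], [4]
  1-simplices (4): [1,2], [1,3], [2,4], [3,4]

giving chain groups C_0 ≅ Z^4, C_1 ≅ Z^4.

∂_1: C_1 → C_0 is given by ∂[p,q] = [q] − [p]. For instance
  ∂[2,4] = [4] − [2].
As a 4×4 matrix over Z this has rank 3, with invariant factors (1,1,1).

From H_k ≅ ker(∂_k) / im(∂_{k+1}) we obtain:

  H_0: rank C_0 − rank ∂_1 = 4 − 3 = 1, and the invariant factors of ∂_1 are all 1, so H_0 = Z.
  H_1: rank ker ∂_1 − rank ∂_2 = (4 − 3) − 0 = 1, and there is no ∂_2, so H_1 = Z.

H_0 ≅ Z,  H_1 ≅ Z.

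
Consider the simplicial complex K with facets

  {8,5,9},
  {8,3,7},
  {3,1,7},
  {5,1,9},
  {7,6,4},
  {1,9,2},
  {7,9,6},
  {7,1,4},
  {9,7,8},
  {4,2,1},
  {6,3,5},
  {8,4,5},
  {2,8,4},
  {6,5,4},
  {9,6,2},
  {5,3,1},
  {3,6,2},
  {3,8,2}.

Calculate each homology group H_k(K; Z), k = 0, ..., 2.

H_0 = Z,  H_1 = Z^2,  H_2 = Z.

Fix the vertex order 1 < 2 < 3 < 4 < 5 < 6 < 7 < 8 < 9 and write every simplex with vertices in increasing order. Then dim K = 2 and the simplices of K are:

  0-simplices (9): [1], [2], [3], [4], [5], [6], [7], [8], [9]
  1-simplices (27): (27 of them)
  2-simplices (18): [1,2,4], [1,2,9], [1,3,5], [1,3,7], [1,4,7], [1,5,9], [2,3,6], [2,3,8], [2,4,8], [2,6,9], [3,5,6], [3,7,8], [4,5,6], [4,5,8], [4,6,7], [5,8,9], [6,7,9], [7,8,9]

giving chain groups C_0 ≅ Z^9, C_1 ≅ Z^27, C_2 ≅ Z^18.

Boundary ∂_1: C_1 → C_0 maps an edge to its endpoints' difference, ∂[p,q] = q − p. For instance
  ∂[4,5] = [5] − [4].
As a 9×27 matrix over Z this has rank 8, with invariant factors (1,1,1,1,1,1,1,1).

∂_2: C_2 → C_1 maps a triangle to the signed sum of its edges. For instance
  ∂[2,6,9] = [6,9] − [2,9] + [2,6],
  ∂[1,3,7] = [3,7] − [1,7] + [1,3].
This gives a 27×18 integer matrix of rank 17; reducing to Smith normal form yields diagonal entries (1,1,1,1,1,1,1,1,1,1,1,1,1,1,1,1,1).

Reading off H_k = ker ∂_k / im ∂_{k+1}:

  H_0: rank C_0 − rank ∂_1 = 9 − 8 = 1, and the invariant factors of ∂_1 are all 1, so H_0 ≅ Z.
  H_1: rank ker ∂_1 − rank ∂_2 = (27 − 8) − 17 = 2, and the invariant factors of ∂_2 are all 1, so H_1 ≅ Z^2.
  H_2: rank ker ∂_2 − rank ∂_3 = (18 − 17) − 0 = 1, and there is no ∂_3, so H_2 ≅ Z.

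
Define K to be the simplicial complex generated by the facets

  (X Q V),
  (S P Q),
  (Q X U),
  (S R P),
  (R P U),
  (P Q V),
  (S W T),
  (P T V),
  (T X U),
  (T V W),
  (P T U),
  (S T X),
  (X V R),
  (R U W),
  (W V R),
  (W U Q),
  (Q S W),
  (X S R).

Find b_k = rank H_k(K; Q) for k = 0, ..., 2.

Take the total order P < Q < R < S < T < U < V < W < X on the vertex set. Then K (dimension 2) consists of the simplices:

  0-simplices (9): P, Q, R, S, T, U, V, W, X
  1-simplices (27): PQ, PR, PS, PT, PU, PV, QS, QU, QV, QW, QX, RS, RU, RV, RW, RX, ST, SW, SX, TU, TV, TW, TX, UW, UX, VW, VX
  2-simplices (18): PQS, PQV, PRS, PRU, PTU, PTV, QSW, QUW, QUX, QVX, RSX, RUW, RVW, RVX, STW, STX, TUX, TVW

Hence C_0 ≅ Z^9, C_1 ≅ Z^27, C_2 ≅ Z^18.

∂_1: C_1 → C_0 sends each edge [p,q] (with p < q) to q − p.
The resulting 9×27 matrix has rank 8, and its Smith normal form has invariant factors (1,1,1,1,1,1,1,1).

∂_2: C_2 → C_1 maps a triangle to the signed sum of its edges. For instance
  ∂RUW = UW − RW + RU,
  ∂QUX = UX − QX + QU.
This gives a 27×18 integer matrix of rank 17; reducing to Smith normal form yields diagonal entries (1,1,1,1,1,1,1,1,1,1,1,1,1,1,1,1,1).

From H_k ≅ ker(∂_k) / im(∂_{k+1}) we obtain:

  H_0: rank C_0 − rank ∂_1 = 9 − 8 = 1, and the invariant factors of ∂_1 are all 1, so H_0 = Z.
  H_1: rank ker ∂_1 − rank ∂_2 = (27 − 8) − 17 = 2, and the invariant factors of ∂_2 are all 1, so H_1 = Z^2.
  H_2: rank ker ∂_2 − rank ∂_3 = (18 − 17) − 0 = 1, and there is no ∂_3, so H_2 = Z.

Hence the Betti numbers are b_0 = 1, b_1 = 2, b_2 = 1.

b_0 = 1, b_1 = 2, b_2 = 1.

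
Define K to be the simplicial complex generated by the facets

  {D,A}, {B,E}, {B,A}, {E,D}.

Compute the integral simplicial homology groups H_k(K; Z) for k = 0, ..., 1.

H_0 ≅ Z,  H_1 ≅ Z.

Take the total order A < B < D < E on the vertex set. Then K (dimension 1) consists of the simplices:

  0-simplices (4): A, B, D, E
  1-simplices (4): AB, AD, BE, DE

giving chain groups C_0 ≅ Z^4, C_1 ≅ Z^4.

The boundary map ∂_1: C_1 → C_0 is given by ∂[p,q] = [q] − [p].
As a 4×4 matrix over Z this has rank 3, with invariant factors (1,1,1).

Reading off H_k = ker ∂_k / im ∂_{k+1}:

  H_0: rank C_0 − rank ∂_1 = 4 − 3 = 1, and the invariant factors of ∂_1 are all 1, so H_0 ≅ Z.
  H_1: rank ker ∂_1 − rank ∂_2 = (4 − 3) − 0 = 1, and there is no ∂_2, so H_1 ≅ Z.

As a check, the Euler characteristic is 4 − 4 = 0, which agrees with 1 − 1 = 0.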